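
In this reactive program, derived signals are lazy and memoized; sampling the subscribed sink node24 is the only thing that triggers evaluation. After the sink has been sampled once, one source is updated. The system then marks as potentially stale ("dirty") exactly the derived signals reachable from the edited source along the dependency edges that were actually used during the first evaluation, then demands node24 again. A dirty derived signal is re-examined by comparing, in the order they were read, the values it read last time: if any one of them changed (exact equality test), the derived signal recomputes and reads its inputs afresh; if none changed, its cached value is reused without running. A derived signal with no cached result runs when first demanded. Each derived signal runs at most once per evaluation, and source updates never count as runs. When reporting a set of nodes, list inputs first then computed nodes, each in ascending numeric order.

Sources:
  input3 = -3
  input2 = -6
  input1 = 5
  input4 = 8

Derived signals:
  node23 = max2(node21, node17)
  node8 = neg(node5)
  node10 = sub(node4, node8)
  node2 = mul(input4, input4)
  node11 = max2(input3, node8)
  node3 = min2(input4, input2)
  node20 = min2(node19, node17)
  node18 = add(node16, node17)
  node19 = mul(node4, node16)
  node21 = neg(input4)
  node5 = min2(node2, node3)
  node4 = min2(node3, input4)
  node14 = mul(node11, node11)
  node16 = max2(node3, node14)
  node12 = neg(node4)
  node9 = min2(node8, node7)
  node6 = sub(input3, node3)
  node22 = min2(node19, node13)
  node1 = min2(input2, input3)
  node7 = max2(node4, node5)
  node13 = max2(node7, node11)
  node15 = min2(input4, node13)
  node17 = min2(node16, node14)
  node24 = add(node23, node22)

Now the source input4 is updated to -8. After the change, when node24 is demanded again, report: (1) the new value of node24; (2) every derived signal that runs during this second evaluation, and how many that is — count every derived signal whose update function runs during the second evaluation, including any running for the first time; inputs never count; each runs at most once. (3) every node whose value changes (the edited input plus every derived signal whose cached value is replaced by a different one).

First demand of the output computes:
  node2 = mul(8, 8) = 64
  node3 = min2(8, -6) = -6
  node4 = min2(-6, 8) = -6
  node5 = min2(64, -6) = -6
  node7 = max2(-6, -6) = -6
  node8 = neg(-6) = 6
  node11 = max2(-3, 6) = 6
  node13 = max2(-6, 6) = 6
  node14 = mul(6, 6) = 36
  node16 = max2(-6, 36) = 36
  node17 = min2(36, 36) = 36
  node19 = mul(-6, 36) = -216
  node21 = neg(8) = -8
  node22 = min2(-216, 6) = -216
  node23 = max2(-8, 36) = 36
  node24 = add(36, -216) = -180

After the edit, cleaning proceeds:
  node2: a read changed (input4 8->-8; input4 8->-8) — executes, giving 64 — identical to its old value.
  node3: a read changed (input4 8->-8) — executes, giving -8.
  node4: a read changed (node3 -6->-8; input4 8->-8) — executes, giving -8.
  node5: a read changed (node3 -6->-8) — executes, giving -8.
  node7: a read changed (node4 -6->-8; node5 -6->-8) — executes, giving -8.
  node8: a read changed (node5 -6->-8) — executes, giving 8.
  node11: a read changed (node8 6->8) — executes, giving 8.
  node13: a read changed (node7 -6->-8; node11 6->8) — executes, giving 8.
  node14: a read changed (node11 6->8; node11 6->8) — executes, giving 64.
  node16: a read changed (node3 -6->-8; node14 36->64) — executes, giving 64.
  node17: a read changed (node16 36->64; node14 36->64) — executes, giving 64.
  node19: a read changed (node4 -6->-8; node16 36->64) — executes, giving -512.
  node21: a read changed (input4 8->-8) — executes, giving 8.
  node22: a read changed (node19 -216->-512; node13 6->8) — executes, giving -512.
  node23: a read changed (node21 -8->8; node17 36->64) — executes, giving 64.
  node24: a read changed (node23 36->64; node22 -216->-512) — executes, giving -448.

Demanding node24 again yields -448.
16 derived signals run: node2, node3, node4, node5, node7, node8, node11, node13, node14, node16, node17, node19, node21, node22, node23, node24.
The nodes whose values change: input4, node3, node4, node5, node7, node8, node11, node13, node14, node16, node17, node19, node21, node22, node23, node24.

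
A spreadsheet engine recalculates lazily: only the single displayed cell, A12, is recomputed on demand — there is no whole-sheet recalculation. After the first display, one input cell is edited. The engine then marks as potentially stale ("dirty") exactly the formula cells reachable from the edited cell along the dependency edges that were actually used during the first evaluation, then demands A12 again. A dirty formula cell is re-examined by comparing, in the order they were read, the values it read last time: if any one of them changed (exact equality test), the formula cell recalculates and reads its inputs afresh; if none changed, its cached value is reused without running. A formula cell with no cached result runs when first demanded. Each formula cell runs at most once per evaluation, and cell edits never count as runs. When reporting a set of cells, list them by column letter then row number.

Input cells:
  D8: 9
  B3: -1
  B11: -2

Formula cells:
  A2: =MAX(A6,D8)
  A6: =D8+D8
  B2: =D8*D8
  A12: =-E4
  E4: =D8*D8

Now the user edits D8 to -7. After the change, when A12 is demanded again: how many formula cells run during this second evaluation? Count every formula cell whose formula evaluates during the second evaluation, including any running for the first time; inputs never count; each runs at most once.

Formula cells that run: A12, E4 — 2 in total.

First evaluation (everything demanded from the output):
  E4 = 9 * 9 = 81
  A12 = -(81) = -81

Propagation after the edit:
  E4: runs — D8 9->-7; D8 9->-7; result 49.
  A12: runs — E4 81->49; result -49.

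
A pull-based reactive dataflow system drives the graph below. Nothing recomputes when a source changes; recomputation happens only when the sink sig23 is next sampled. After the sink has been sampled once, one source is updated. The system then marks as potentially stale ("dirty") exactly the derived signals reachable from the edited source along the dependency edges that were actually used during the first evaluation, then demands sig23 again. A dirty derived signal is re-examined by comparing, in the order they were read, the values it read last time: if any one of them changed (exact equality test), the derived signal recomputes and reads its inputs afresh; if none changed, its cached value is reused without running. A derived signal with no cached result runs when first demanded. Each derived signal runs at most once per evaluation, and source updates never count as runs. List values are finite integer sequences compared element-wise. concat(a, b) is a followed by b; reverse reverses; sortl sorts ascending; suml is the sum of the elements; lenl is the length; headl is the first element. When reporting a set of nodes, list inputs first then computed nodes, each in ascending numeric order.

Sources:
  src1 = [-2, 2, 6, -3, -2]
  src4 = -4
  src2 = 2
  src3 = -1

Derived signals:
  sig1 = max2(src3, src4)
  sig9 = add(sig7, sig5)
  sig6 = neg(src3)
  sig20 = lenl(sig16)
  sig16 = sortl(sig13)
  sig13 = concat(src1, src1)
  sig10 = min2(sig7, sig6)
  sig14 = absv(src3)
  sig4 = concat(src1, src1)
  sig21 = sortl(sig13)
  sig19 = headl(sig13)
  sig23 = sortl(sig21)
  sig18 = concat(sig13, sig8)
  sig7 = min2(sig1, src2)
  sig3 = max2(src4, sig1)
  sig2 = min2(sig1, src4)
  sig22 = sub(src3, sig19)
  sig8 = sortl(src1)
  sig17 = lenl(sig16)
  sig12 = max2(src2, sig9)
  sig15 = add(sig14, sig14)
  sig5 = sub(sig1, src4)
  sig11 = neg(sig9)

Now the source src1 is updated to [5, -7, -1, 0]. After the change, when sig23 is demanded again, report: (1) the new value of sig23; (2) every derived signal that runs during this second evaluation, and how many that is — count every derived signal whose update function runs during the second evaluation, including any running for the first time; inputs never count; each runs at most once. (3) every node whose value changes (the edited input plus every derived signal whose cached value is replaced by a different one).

First evaluation (everything demanded from the output):
  sig13 = concat([-2, 2, 6, -3, -2], [-2, 2, 6, -3, -2]) = [-2, 2, 6, -3, -2, -2, 2, 6, -3, -2]
  sig21 = sortl([-2, 2, 6, -3, -2, -2, 2, 6, -3, -2]) = [-3, -3, -2, -2, -2, -2, 2, 2, 6, 6]
  sig23 = sortl([-3, -3, -2, -2, -2, -2, 2, 2, 6, 6]) = [-3, -3, -2, -2, -2, -2, 2, 2, 6, 6]

Propagation after the edit:
  sig13: runs — src1 [-2, 2, 6, -3, -2]->[5, -7, -1, 0]; src1 [-2, 2, 6, -3, -2]->[5, -7, -1, 0]; result [5, -7, -1, 0, 5, -7, -1, 0].
  sig21: runs — sig13 [-2, 2, 6, -3, -2, -2, 2, 6, -3, -2]->[5, -7, -1, 0, 5, -7, -1, 0]; result [-7, -7, -1, -1, 0, 0, 5, 5].
  sig23: runs — sig21 [-3, -3, -2, -2, -2, -2, 2, 2, 6, 6]->[-7, -7, -1, -1, 0, 0, 5, 5]; result [-7, -7, -1, -1, 0, 0, 5, 5].

New value of sig23: [-7, -7, -1, -1, 0, 0, 5, 5].
Derived signals that run: sig13, sig21, sig23 — 3 in total.
Values that change: src1, sig13, sig21, sig23.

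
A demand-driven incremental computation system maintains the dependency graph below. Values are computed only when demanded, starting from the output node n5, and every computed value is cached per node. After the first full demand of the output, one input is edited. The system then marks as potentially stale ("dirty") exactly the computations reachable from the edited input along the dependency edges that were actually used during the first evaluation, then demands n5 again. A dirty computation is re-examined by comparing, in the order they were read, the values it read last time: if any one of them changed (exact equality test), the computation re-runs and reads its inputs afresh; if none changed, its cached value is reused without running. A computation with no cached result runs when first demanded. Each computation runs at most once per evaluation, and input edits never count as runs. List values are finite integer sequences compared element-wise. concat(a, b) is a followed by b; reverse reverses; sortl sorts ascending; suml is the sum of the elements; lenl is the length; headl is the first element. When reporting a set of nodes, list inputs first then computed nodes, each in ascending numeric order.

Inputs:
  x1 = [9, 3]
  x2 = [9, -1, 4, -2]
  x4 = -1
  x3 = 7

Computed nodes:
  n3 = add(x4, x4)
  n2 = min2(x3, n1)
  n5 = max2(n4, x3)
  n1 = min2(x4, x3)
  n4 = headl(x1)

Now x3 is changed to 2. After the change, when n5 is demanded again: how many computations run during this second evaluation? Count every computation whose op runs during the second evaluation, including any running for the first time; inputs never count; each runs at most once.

Computations that run: n5 — 1 in total.

First evaluation (everything demanded from the output):
  n4 = headl([9, 3]) = 9
  n5 = max2(9, 7) = 9

Propagation after the edit:
  n5: runs — x3 7->2; result 9 (same value as before).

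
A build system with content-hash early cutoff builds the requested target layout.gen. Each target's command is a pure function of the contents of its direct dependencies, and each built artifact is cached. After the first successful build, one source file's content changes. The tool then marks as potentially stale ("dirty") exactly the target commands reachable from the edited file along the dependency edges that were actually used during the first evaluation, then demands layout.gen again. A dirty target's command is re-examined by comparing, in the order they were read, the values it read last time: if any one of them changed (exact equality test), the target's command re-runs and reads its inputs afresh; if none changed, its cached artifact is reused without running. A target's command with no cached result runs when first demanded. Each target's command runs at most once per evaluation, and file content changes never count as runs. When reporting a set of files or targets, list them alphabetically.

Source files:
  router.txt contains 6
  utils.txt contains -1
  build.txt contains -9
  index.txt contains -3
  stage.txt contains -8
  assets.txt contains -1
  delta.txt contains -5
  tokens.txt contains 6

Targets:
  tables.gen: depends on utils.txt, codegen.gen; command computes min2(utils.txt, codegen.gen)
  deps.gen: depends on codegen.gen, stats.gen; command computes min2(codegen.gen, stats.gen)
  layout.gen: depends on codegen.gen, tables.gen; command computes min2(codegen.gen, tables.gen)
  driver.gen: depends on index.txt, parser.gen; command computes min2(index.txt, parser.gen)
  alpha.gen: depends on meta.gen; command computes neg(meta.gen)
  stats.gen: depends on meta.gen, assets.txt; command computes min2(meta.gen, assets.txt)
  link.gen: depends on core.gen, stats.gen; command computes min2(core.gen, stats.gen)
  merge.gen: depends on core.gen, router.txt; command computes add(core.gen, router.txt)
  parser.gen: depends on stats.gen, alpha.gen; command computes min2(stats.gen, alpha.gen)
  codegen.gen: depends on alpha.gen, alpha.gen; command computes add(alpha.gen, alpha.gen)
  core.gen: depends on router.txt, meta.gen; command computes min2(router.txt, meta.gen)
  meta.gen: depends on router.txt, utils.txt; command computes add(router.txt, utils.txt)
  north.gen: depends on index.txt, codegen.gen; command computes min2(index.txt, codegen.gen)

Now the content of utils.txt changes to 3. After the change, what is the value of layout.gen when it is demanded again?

First evaluation (everything demanded from the output):
  meta.gen = add(6, -1) = 5
  alpha.gen = neg(5) = -5
  codegen.gen = add(-5, -5) = -10
  tables.gen = min2(-1, -10) = -10
  layout.gen = min2(-10, -10) = -10

Propagation after the edit:
  meta.gen: runs — utils.txt -1->3; result 9.
  alpha.gen: runs — meta.gen 5->9; result -9.
  codegen.gen: runs — alpha.gen -5->-9; alpha.gen -5->-9; result -18.
  tables.gen: runs — utils.txt -1->3; codegen.gen -10->-18; result -18.
  layout.gen: runs — codegen.gen -10->-18; tables.gen -10->-18; result -18.

New value of layout.gen: -18.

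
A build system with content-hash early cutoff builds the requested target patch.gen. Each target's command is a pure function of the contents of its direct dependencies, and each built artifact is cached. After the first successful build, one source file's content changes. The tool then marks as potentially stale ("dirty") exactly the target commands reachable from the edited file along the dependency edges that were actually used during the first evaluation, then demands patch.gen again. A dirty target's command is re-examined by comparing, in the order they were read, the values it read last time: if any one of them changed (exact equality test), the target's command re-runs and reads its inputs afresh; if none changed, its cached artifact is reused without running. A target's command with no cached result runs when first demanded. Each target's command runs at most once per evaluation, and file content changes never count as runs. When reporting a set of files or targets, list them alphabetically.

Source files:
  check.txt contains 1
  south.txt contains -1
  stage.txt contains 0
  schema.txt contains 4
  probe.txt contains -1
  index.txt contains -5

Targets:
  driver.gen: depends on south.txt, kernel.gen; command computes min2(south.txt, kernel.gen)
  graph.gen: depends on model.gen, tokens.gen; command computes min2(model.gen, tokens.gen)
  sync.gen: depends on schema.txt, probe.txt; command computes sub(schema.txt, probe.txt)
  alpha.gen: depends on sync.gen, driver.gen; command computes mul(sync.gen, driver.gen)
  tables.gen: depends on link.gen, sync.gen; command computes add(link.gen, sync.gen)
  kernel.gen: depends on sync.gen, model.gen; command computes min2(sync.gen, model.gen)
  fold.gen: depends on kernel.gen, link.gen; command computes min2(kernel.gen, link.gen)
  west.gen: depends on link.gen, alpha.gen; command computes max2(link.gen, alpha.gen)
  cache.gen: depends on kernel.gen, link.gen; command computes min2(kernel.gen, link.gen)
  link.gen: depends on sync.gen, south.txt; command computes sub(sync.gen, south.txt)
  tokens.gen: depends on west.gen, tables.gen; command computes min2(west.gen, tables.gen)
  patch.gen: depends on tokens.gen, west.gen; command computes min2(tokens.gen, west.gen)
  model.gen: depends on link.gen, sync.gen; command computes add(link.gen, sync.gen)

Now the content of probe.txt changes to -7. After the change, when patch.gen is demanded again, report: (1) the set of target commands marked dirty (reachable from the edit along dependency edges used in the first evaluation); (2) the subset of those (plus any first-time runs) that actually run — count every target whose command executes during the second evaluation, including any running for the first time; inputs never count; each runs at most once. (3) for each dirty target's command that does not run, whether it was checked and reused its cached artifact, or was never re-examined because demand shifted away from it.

Marked dirty: alpha.gen, driver.gen, kernel.gen, link.gen, model.gen, patch.gen, sync.gen, tables.gen, tokens.gen, west.gen.
Target commands that run: alpha.gen, driver.gen, kernel.gen, link.gen, model.gen, patch.gen, sync.gen, tables.gen, tokens.gen, west.gen — 10 in total.
Every dirty target's command ran.

First evaluation (everything demanded from the output):
  sync.gen = sub(4, -1) = 5
  link.gen = sub(5, -1) = 6
  model.gen = add(6, 5) = 11
  kernel.gen = min2(5, 11) = 5
  driver.gen = min2(-1, 5) = -1
  alpha.gen = mul(5, -1) = -5
  tables.gen = add(6, 5) = 11
  west.gen = max2(6, -5) = 6
  tokens.gen = min2(6, 11) = 6
  patch.gen = min2(6, 6) = 6

Propagation after the edit:
  sync.gen: runs — probe.txt -1->-7; result 11.
  link.gen: runs — sync.gen 5->11; result 12.
  model.gen: runs — link.gen 6->12; sync.gen 5->11; result 23.
  kernel.gen: runs — sync.gen 5->11; model.gen 11->23; result 11.
  driver.gen: runs — kernel.gen 5->11; result -1 (same value as before).
  alpha.gen: runs — sync.gen 5->11; result -11.
  tables.gen: runs — link.gen 6->12; sync.gen 5->11; result 23.
  west.gen: runs — link.gen 6->12; alpha.gen -5->-11; result 12.
  tokens.gen: runs — west.gen 6->12; tables.gen 11->23; result 12.
  patch.gen: runs — tokens.gen 6->12; west.gen 6->12; result 12.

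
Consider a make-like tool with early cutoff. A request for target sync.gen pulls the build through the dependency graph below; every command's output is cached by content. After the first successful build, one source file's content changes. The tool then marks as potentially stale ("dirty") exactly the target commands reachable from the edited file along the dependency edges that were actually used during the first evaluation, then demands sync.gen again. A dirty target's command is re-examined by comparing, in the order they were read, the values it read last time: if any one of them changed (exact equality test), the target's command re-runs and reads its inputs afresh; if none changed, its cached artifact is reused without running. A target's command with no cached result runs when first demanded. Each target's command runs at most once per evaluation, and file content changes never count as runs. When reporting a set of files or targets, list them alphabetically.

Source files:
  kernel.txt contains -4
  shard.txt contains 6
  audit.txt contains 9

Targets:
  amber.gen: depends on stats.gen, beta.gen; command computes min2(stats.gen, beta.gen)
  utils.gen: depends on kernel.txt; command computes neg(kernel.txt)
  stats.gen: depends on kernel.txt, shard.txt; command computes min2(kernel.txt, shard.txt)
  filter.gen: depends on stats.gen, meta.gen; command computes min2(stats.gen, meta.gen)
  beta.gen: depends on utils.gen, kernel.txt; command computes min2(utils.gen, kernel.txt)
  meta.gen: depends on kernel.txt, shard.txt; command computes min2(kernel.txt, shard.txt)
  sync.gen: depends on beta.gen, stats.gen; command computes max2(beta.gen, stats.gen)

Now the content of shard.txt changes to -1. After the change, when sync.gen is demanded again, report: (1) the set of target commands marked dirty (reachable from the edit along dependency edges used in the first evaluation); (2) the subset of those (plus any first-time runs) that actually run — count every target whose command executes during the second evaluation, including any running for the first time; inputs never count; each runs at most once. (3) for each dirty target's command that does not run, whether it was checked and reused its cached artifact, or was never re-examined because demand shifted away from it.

The edit dirties: stats.gen, sync.gen.
1 target commands run: stats.gen.
Cache hits after checking: sync.gen.
Note the absorption at stats.gen: it re-runs yet its value is the same, leaving the output's value untouched.

First demand of the output computes:
  stats.gen = min2(-4, 6) = -4
  utils.gen = neg(-4) = 4
  beta.gen = min2(4, -4) = -4
  sync.gen = max2(-4, -4) = -4

After the edit, cleaning proceeds:
  stats.gen: a read changed (shard.txt 6->-1) — executes, giving -4 — identical to its old value.
  sync.gen: dirty, but its reads are unchanged (beta.gen unchanged, stats.gen unchanged); cached -4 stands.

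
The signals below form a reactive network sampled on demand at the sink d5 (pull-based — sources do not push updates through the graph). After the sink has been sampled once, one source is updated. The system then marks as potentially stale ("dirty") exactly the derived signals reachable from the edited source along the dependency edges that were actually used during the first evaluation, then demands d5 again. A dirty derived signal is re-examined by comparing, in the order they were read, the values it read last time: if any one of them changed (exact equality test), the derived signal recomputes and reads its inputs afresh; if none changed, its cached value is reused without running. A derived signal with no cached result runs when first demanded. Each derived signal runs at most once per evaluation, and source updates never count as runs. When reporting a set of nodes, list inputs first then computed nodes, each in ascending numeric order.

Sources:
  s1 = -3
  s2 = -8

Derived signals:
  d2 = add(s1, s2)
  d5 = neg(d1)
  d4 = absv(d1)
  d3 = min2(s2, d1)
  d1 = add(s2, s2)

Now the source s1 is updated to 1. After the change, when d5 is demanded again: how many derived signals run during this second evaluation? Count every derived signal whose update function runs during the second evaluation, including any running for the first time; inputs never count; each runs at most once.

Initial pass — values computed on the first demand:
  d1 = add(-8, -8) = -16
  d5 = neg(-16) = 16

Second demand — change propagation:
  no demanded computation ever read s1, so the edit dirties nothing and nothing runs.

The important point: nothing the output needs ever reads s1, so the edit is invisible to it.

Run set: none (0 run).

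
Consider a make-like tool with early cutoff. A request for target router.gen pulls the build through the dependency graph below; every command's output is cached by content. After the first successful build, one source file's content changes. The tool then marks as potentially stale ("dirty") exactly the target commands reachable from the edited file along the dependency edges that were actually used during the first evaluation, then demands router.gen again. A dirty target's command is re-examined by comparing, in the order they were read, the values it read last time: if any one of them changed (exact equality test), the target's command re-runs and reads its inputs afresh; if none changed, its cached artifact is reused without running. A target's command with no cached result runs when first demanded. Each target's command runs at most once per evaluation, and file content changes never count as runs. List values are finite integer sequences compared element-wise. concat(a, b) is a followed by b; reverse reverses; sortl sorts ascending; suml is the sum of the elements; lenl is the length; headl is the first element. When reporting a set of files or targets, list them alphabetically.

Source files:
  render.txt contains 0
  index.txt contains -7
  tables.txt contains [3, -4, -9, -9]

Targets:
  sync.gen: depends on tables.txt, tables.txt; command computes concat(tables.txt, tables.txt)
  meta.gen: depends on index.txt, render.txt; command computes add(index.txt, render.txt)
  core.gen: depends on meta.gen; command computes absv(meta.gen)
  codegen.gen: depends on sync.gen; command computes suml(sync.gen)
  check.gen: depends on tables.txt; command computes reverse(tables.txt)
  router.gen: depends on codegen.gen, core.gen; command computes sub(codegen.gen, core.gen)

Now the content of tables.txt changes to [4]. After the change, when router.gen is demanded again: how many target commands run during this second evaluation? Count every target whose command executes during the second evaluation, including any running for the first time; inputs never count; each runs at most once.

First demand of the output computes:
  meta.gen = add(-7, 0) = -7
  core.gen = absv(-7) = 7
  sync.gen = concat([3, -4, -9, -9], [3, -4, -9, -9]) = [3, -4, -9, -9, 3, -4, -9, -9]
  codegen.gen = suml([3, -4, -9, -9, 3, -4, -9, -9]) = -38
  router.gen = sub(-38, 7) = -45

After the edit, cleaning proceeds:
  sync.gen: a read changed (tables.txt [3, -4, -9, -9]->[4]; tables.txt [3, -4, -9, -9]->[4]) — executes, giving [4, 4].
  codegen.gen: a read changed (sync.gen [3, -4, -9, -9, 3, -4, -9, -9]->[4, 4]) — executes, giving 8.
  router.gen: a read changed (codegen.gen -38->8) — executes, giving 1.

3 target commands run: codegen.gen, router.gen, sync.gen.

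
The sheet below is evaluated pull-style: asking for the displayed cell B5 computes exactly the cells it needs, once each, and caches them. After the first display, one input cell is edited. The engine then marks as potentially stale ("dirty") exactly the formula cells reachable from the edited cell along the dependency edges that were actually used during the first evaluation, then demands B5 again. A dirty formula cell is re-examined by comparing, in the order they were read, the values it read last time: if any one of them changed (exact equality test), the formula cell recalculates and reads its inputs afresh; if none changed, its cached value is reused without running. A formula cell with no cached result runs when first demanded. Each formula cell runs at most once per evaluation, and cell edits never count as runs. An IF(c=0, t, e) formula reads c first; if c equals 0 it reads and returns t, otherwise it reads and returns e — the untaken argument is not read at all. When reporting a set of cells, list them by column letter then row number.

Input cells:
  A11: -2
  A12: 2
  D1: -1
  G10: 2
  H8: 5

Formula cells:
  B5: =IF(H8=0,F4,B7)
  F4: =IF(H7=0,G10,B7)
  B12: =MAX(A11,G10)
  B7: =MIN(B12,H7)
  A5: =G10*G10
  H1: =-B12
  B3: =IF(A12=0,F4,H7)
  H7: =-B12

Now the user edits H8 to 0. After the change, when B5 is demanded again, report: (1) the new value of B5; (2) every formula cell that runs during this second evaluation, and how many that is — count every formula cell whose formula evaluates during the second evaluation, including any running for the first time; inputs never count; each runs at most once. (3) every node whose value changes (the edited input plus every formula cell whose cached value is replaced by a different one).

Demanding B5 again yields -2.
2 formula cells run: B5, F4.
The nodes whose values change: H8.
Note the branch switch — F4 had no cache and runs now for the first time.

First demand of the output computes:
  B12 = MAX(-2, 2) = 2
  H7 = -(2) = -2
  B7 = MIN(2, -2) = -2
  B5 = IF(H8=0: H8=5 -> else branch B7) = -2

After the edit, cleaning proceeds:
  F4: had never run; runs now, result -2.
  B5: a read changed (H8 5->0) — executes, giving -2 — identical to its old value.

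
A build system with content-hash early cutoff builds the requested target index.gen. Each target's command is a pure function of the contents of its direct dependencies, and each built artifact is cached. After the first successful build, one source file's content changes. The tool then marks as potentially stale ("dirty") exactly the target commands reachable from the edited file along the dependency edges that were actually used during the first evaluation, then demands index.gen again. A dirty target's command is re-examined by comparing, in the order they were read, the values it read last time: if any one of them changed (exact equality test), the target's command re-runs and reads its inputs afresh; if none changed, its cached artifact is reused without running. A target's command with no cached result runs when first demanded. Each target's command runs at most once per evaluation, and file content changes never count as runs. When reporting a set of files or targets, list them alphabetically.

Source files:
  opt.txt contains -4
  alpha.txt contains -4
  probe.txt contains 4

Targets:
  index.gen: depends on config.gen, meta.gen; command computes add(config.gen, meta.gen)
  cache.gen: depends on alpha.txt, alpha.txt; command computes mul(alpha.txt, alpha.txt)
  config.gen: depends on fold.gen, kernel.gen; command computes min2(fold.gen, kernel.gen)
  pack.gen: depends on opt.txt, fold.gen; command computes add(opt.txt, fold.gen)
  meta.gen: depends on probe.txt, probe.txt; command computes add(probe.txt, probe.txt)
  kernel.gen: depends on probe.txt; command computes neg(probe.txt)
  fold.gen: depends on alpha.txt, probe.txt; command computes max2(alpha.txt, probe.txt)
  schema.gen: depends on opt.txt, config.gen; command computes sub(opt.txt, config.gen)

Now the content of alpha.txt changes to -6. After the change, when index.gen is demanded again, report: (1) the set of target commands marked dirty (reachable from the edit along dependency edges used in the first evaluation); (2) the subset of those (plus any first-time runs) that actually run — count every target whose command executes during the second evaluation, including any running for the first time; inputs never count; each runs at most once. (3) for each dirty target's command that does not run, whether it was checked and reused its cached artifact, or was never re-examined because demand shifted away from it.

Marked dirty: config.gen, fold.gen, index.gen.
Target commands that run: fold.gen — 1 in total.
Checked but reused from cache: config.gen, index.gen.
Key observation: the change is absorbed at fold.gen — it re-runs but produces the same value, and the output's value is unchanged.

First evaluation (everything demanded from the output):
  fold.gen = max2(-4, 4) = 4
  kernel.gen = neg(4) = -4
  config.gen = min2(4, -4) = -4
  meta.gen = add(4, 4) = 8
  index.gen = add(-4, 8) = 4

Propagation after the edit:
  fold.gen: runs — alpha.txt -4->-6; result 4 (same value as before).
  config.gen: checked — values it read are unchanged (fold.gen unchanged, kernel.gen unchanged); reused cached -4 without running.
  index.gen: checked — values it read are unchanged (config.gen unchanged, meta.gen unchanged); reused cached 4 without running.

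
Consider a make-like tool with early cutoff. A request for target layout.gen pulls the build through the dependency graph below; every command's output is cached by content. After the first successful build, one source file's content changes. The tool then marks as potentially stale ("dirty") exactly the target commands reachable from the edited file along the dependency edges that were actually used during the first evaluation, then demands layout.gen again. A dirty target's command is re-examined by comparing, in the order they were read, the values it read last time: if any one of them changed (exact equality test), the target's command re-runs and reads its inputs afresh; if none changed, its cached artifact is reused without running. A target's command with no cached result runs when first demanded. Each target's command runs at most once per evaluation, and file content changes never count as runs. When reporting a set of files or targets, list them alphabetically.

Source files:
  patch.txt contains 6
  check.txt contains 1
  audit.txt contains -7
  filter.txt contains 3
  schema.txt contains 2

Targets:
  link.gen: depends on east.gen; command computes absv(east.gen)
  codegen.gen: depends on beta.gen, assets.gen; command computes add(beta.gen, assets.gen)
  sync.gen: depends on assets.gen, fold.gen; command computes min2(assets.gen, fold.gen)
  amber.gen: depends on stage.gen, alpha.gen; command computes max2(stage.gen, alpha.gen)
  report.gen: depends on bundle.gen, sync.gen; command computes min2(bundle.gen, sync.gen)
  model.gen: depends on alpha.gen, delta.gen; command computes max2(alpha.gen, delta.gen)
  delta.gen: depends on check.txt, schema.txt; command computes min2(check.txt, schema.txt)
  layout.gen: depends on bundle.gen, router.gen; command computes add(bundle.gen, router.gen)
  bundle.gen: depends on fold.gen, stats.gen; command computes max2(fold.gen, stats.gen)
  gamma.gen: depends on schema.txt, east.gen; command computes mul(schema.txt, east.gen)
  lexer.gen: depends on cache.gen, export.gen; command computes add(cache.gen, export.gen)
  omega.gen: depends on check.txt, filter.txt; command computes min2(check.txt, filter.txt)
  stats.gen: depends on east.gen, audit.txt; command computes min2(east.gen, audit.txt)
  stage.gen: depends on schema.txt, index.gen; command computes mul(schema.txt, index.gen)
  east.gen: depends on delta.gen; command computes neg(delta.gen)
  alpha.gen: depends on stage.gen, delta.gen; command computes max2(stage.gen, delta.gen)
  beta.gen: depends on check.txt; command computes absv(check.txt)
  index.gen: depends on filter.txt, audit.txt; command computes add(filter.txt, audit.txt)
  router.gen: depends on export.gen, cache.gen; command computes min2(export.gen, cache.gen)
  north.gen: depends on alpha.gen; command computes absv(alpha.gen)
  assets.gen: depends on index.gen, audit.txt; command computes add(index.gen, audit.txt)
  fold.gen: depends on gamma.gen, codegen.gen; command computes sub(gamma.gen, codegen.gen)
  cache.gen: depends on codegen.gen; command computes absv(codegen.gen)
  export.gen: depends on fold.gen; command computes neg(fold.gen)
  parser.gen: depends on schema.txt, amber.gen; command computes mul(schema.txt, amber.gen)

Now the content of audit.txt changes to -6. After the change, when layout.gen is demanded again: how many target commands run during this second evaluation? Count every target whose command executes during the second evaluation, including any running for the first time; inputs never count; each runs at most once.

10 target commands run: assets.gen, bundle.gen, cache.gen, codegen.gen, export.gen, fold.gen, index.gen, layout.gen, router.gen, stats.gen.

First demand of the output computes:
  beta.gen = absv(1) = 1
  delta.gen = min2(1, 2) = 1
  east.gen = neg(1) = -1
  gamma.gen = mul(2, -1) = -2
  index.gen = add(3, -7) = -4
  assets.gen = add(-4, -7) = -11
  codegen.gen = add(1, -11) = -10
  cache.gen = absv(-10) = 10
  fold.gen = sub(-2, -10) = 8
  export.gen = neg(8) = -8
  router.gen = min2(-8, 10) = -8
  stats.gen = min2(-1, -7) = -7
  bundle.gen = max2(8, -7) = 8
  layout.gen = add(8, -8) = 0

After the edit, cleaning proceeds:
  index.gen: a read changed (audit.txt -7->-6) — executes, giving -3.
  assets.gen: a read changed (index.gen -4->-3; audit.txt -7->-6) — executes, giving -9.
  codegen.gen: a read changed (assets.gen -11->-9) — executes, giving -8.
  cache.gen: a read changed (codegen.gen -10->-8) — executes, giving 8.
  fold.gen: a read changed (codegen.gen -10->-8) — executes, giving 6.
  export.gen: a read changed (fold.gen 8->6) — executes, giving -6.
  router.gen: a read changed (export.gen -8->-6; cache.gen 10->8) — executes, giving -6.
  stats.gen: a read changed (audit.txt -7->-6) — executes, giving -6.
  bundle.gen: a read changed (fold.gen 8->6; stats.gen -7->-6) — executes, giving 6.
  layout.gen: a read changed (bundle.gen 8->6; router.gen -8->-6) — executes, giving 0 — identical to its old value.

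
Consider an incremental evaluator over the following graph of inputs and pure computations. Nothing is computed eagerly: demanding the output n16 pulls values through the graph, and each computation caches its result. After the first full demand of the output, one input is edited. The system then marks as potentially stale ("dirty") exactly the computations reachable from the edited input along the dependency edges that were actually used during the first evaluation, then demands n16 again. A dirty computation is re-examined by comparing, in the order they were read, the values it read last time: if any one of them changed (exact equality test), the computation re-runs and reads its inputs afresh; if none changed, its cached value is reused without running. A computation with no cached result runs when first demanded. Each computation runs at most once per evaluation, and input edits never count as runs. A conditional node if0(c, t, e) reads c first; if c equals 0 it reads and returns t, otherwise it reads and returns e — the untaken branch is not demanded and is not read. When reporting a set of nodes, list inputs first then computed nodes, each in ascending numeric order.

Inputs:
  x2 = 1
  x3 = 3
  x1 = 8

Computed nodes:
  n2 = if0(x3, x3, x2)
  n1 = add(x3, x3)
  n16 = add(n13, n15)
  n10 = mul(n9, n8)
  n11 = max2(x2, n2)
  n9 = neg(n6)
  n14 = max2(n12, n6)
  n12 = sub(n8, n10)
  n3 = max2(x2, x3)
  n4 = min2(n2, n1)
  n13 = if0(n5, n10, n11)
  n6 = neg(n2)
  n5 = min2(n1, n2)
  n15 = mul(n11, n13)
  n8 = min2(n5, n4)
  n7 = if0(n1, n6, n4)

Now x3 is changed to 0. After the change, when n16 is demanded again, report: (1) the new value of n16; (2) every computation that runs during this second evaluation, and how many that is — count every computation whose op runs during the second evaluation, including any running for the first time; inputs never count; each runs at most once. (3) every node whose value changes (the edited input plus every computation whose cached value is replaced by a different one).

Initial pass — values computed on the first demand:
  n1 = add(3, 3) = 6
  n2 = if0(x3=3 -> else branch x2) = 1
  n5 = min2(6, 1) = 1
  n11 = max2(1, 1) = 1
  n13 = if0(n5=1 -> else branch n11) = 1
  n15 = mul(1, 1) = 1
  n16 = add(1, 1) = 2

Second demand — change propagation:
  n1: re-runs because x3 3->0; x3 3->0; new result 0.
  n2: re-runs because x3 3->0; new result 0.
  n4: newly demanded (no cache) — executes and yields 0.
  n5: re-runs because n1 6->0; n2 1->0; new result 0.
  n6: newly demanded (no cache) — executes and yields 0.
  n8: newly demanded (no cache) — executes and yields 0.
  n9: newly demanded (no cache) — executes and yields 0.
  n10: newly demanded (no cache) — executes and yields 0.
  n11: re-runs because n2 1->0; new result 1 (unchanged).
  n13: re-runs because n5 1->0; new result 0.
  n15: re-runs because n13 1->0; new result 0.
  n16: re-runs because n13 1->0; n15 1->0; new result 0.

The important point: the flipped condition pulls in fresh nodes; n4, n6, n8, n9, n10 run for the first time.

n16 now evaluates to 0.
Run set: n1, n2, n4, n5, n6, n8, n9, n10, n11, n13, n15, n16 (12 run).
Changed values: x3, n1, n2, n5, n13, n15, n16.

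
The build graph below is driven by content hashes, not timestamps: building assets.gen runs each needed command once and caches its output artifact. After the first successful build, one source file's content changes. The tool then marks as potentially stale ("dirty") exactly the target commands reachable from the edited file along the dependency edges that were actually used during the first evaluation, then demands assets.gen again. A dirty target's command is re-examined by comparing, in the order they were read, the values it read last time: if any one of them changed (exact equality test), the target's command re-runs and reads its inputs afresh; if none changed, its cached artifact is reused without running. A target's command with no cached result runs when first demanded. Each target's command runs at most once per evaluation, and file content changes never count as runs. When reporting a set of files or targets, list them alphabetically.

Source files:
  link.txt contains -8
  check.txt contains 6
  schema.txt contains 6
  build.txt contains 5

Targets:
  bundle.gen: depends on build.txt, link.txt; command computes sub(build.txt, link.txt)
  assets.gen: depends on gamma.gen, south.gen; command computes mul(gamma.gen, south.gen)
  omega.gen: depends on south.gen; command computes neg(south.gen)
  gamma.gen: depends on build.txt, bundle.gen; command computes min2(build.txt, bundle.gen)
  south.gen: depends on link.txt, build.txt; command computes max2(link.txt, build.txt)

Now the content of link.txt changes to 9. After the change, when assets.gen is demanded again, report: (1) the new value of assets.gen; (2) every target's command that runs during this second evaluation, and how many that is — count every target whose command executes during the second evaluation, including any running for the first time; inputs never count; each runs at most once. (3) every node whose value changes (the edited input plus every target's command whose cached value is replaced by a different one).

assets.gen now evaluates to -36.
Run set: assets.gen, bundle.gen, gamma.gen, south.gen (4 run).
Changed values: assets.gen, bundle.gen, gamma.gen, link.txt, south.gen.

Initial pass — values computed on the first demand:
  bundle.gen = sub(5, -8) = 13
  gamma.gen = min2(5, 13) = 5
  south.gen = max2(-8, 5) = 5
  assets.gen = mul(5, 5) = 25

Second demand — change propagation:
  bundle.gen: re-runs because link.txt -8->9; new result -4.
  gamma.gen: re-runs because bundle.gen 13->-4; new result -4.
  south.gen: re-runs because link.txt -8->9; new result 9.
  assets.gen: re-runs because gamma.gen 5->-4; south.gen 5->9; new result -36.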